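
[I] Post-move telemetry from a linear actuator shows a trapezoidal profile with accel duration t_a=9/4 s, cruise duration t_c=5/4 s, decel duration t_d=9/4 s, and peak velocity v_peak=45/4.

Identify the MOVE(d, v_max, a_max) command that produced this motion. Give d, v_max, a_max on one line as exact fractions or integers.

a_max = (45/4)/(9/4) = 5
d_a = ½·45/4·9/4 = 405/32; d_c = 45/4·5/4 = 225/16
d = 2·405/32 + 225/16 = 315/8
t_c = 5/4 > 0 ⇒ limit active, v_max = 45/4

d=315/8 v_max=45/4 a_max=5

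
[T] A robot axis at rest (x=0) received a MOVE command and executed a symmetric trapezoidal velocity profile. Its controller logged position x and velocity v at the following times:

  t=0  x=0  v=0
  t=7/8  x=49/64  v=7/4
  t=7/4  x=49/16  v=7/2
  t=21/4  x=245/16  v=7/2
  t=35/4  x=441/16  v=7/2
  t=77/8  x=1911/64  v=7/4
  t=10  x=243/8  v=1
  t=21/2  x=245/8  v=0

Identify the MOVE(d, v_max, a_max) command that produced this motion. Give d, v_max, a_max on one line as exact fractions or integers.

final state: t=21/2, x=245/8, v=0 → d = 245/8
a_max = (7/4−0)/(7/8−0) = 2
max v = 7/2 over t∈[7/4,35/4] → v_max = 7/2
check: 7/2·(7/4+7) = 245/8 ✓

d=245/8 v_max=7/2 a_max=2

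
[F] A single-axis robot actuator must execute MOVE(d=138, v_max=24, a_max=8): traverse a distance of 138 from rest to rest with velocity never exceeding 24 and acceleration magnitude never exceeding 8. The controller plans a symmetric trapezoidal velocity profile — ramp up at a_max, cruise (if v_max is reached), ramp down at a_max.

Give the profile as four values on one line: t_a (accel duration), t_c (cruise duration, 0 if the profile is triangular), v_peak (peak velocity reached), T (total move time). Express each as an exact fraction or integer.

t_a=3 t_c=11/4 v_peak=24 T=35/4

v_max²/a_max = 24²/8 = 72
138 ≥ 72 → trapezoidal
t_a = 24/8 = 3; v_peak = 24
d_cruise = 138 − 72 = 66; t_c = 66/24 = 11/4
T = 2·3 + 11/4 = 35/4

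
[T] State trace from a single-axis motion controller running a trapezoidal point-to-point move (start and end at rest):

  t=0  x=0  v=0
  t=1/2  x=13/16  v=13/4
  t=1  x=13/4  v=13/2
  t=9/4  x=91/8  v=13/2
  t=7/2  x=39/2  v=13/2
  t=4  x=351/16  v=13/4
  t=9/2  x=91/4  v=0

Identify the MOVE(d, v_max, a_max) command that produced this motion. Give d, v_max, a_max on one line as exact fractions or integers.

d=91/4 v_max=13/2 a_max=13/2

final state: t=9/2, x=91/4, v=0 → d = 91/4
a_max = (13/4−0)/(1/2−0) = 13/2
max v = 13/2 over t∈[1,7/2] → v_max = 13/2
check: 13/2·(1+5/2) = 91/4 ✓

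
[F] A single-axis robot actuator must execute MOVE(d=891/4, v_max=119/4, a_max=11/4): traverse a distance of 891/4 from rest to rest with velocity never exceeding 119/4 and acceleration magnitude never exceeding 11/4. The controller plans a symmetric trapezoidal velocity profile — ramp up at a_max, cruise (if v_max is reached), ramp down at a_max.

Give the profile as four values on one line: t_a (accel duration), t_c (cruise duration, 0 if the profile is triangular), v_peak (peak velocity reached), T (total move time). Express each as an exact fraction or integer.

t_a=9 t_c=0 v_peak=99/4 T=18

vₘ²/aₘ = (119/4)²/(11/4) = 14161/44
891/4 < 14161/44 → triangular
v_peak = √(891/4·11/4) = √(9801/16) = 99/4
t_a = (99/4)/(11/4) = 9; t_c = 0
T = 2·9 = 18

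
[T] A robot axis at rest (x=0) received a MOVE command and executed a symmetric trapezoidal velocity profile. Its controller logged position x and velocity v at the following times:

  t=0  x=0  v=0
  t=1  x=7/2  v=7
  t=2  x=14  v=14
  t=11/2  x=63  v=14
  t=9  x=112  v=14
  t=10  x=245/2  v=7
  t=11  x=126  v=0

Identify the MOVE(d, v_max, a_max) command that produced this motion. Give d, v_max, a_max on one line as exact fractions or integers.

final state: t=11, x=126, v=0 → d = 126
a_max = (7−0)/(1−0) = 7
max v = 14 over t∈[2,9] → v_max = 14
check: 14·(2+7) = 126 ✓

d=126 v_max=14 a_max=7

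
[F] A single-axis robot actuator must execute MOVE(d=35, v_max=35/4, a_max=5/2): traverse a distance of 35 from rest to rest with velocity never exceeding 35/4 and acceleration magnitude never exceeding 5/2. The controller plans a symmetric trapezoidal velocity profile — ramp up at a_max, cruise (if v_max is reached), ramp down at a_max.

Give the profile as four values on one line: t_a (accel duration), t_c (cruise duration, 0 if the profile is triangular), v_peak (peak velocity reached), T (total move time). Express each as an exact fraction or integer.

t_a=7/2 t_c=1/2 v_peak=35/4 T=15/2

v_max²/a_max = (35/4)²/(5/2) = 245/8
35 ≥ 245/8 → trapezoidal
t_a = (35/4)/(5/2) = 7/2; v_peak = 35/4
d_cruise = 35 − 245/8 = 35/8; t_c = (35/8)/(35/4) = 1/2
T = 2·7/2 + 1/2 = 15/2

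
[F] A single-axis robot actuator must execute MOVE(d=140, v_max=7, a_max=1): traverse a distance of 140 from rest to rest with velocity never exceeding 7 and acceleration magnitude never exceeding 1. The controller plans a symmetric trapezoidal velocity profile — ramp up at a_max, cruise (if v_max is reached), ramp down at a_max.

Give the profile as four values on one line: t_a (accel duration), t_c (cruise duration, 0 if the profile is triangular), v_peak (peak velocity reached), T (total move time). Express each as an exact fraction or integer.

vₘ²/aₘ = 7²/1 = 49
140 ≥ 49 so v_max reached
t_a = 7/1 = 7; v_peak = 7
d_cruise = 140 − 49 = 91; t_c = 91/7 = 13
T = 2·7 + 13 = 27

t_a=7 t_c=13 v_peak=7 T=27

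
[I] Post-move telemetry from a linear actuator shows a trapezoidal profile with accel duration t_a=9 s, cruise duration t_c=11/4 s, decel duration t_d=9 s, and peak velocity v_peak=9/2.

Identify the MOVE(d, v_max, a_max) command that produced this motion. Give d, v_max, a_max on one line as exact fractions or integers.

d=423/8 v_max=9/2 a_max=1/2

a_max = (9/2)/9 = 1/2
d_a = ½·9/2·9 = 81/4; d_c = 9/2·11/4 = 99/8
d = 2·81/4 + 99/8 = 423/8
t_c = 11/4 > 0 → v_max = v_peak = 9/2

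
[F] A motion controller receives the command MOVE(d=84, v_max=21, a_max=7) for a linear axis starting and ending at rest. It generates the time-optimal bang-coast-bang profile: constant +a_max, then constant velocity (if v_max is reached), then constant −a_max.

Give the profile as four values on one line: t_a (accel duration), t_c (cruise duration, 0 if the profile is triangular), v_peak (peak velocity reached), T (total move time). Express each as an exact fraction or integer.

v_max²/a_max = 21²/7 = 63
84 ≥ 63 so v_max reached
t_a = 21/7 = 3; v_peak = 21
d_cruise = 84 − 63 = 21; t_c = 21/21 = 1
T = 2·3 + 1 = 7

t_a=3 t_c=1 v_peak=21 T=7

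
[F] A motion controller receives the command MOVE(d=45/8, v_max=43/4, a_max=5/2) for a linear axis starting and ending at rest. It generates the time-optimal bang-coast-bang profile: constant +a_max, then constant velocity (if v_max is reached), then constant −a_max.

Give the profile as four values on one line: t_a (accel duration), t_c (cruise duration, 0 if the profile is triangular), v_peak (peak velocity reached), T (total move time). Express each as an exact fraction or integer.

t_a=3/2 t_c=0 v_peak=15/4 T=3

vₘ²/aₘ = (43/4)²/(5/2) = 1849/40
45/8 < 1849/40 so t_c = 0
v_peak = √(45/8·5/2) = √(225/16) = 15/4
t_a = (15/4)/(5/2) = 3/2; t_c = 0
T = 2·3/2 = 3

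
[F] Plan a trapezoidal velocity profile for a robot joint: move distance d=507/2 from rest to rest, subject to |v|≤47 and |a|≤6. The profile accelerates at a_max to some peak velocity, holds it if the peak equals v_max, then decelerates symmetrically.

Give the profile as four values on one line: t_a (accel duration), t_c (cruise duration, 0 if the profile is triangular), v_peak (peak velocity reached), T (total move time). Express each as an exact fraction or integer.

v_max²/a_max = 47²/6 = 2209/6
507/2 < 2209/6 ⇒ no cruise
v_peak = √(507/2·6) = √1521 = 39
t_a = 39/6 = 13/2; t_c = 0
T = 2·13/2 = 13

t_a=13/2 t_c=0 v_peak=39 T=13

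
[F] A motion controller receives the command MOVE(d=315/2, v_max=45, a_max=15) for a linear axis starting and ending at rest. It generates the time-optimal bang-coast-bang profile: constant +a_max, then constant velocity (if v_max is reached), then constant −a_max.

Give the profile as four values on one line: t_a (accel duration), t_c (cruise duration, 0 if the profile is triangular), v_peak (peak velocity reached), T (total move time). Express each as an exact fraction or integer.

(v_max)²/a_max = 45²/15 = 135
315/2 ≥ 135 ⇒ cruise phase
t_a = 45/15 = 3; v_peak = 45
d_cruise = 315/2 − 135 = 45/2; t_c = (45/2)/45 = 1/2
T = 2·3 + 1/2 = 13/2

t_a=3 t_c=1/2 v_peak=45 T=13/2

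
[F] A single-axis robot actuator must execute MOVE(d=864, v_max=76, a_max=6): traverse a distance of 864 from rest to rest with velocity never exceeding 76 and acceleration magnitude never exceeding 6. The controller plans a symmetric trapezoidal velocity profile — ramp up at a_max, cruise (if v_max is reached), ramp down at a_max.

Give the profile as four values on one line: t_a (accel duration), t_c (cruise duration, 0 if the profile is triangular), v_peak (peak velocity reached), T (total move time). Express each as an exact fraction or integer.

vₘ²/aₘ = 76²/6 = 2888/3
864 < 2888/3 → triangular
v_peak = √(864·6) = √5184 = 72
t_a = 72/6 = 12; t_c = 0
T = 2·12 = 24

t_a=12 t_c=0 v_peak=72 T=24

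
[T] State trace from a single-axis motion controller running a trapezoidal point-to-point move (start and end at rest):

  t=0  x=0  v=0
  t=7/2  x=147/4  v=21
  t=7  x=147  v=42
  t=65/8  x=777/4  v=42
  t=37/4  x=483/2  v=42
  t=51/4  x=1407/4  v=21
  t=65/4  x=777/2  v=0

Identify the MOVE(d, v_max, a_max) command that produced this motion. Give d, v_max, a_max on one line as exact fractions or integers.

final state: t=65/4, x=777/2, v=0 → d = 777/2
a_max = (21−0)/(7/2−0) = 6
max v = 42 over t∈[7,37/4] → v_max = 42
check: 42·(7+9/4) = 777/2 ✓

d=777/2 v_max=42 a_max=6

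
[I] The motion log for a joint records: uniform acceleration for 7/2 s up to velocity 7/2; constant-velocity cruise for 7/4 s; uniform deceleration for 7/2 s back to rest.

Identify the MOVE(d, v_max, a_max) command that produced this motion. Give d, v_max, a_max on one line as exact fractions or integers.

a_max = (7/2)/(7/2) = 1
d_a = ½·7/2·7/2 = 49/8; d_c = 7/2·7/4 = 49/8
d = 2·49/8 + 49/8 = 147/8
t_c = 7/4 > 0 ⇒ limit active, v_max = 7/2

d=147/8 v_max=7/2 a_max=1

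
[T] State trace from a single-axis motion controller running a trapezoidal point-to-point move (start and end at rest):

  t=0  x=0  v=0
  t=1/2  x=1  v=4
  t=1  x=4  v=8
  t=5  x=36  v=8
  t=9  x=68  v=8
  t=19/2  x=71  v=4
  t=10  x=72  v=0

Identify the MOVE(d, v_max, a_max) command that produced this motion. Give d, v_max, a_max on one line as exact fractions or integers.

d=72 v_max=8 a_max=8

final state: t=10, x=72, v=0 → d = 72
a_max = (4−0)/(1/2−0) = 8
max v = 8 over t∈[1,9] → v_max = 8
check: 8·(1+8) = 72 ✓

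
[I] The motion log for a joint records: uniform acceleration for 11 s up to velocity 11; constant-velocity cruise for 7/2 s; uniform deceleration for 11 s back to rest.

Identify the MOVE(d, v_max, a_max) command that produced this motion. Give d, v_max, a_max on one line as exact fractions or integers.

a_max = 11/11 = 1
d_a = ½·11·11 = 121/2; d_c = 11·7/2 = 77/2
d = 2·121/2 + 77/2 = 319/2
t_c = 7/2 > 0 ⇒ limit active, v_max = 11

d=319/2 v_max=11 a_max=1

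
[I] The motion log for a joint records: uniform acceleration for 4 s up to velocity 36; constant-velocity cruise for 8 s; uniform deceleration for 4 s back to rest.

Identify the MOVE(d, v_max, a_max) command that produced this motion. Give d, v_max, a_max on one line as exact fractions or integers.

a_max = 36/4 = 9
d_a = ½·36·4 = 72; d_c = 36·8 = 288
d = 2·72 + 288 = 432
t_c = 8 > 0 → v_max = v_peak = 36

d=432 v_max=36 a_max=9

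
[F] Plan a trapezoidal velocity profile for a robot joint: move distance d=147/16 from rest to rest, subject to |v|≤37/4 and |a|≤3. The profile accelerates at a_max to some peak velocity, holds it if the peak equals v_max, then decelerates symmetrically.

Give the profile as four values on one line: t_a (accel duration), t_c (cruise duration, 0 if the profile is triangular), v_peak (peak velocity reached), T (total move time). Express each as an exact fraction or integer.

(v_max)²/a_max = (37/4)²/3 = 1369/48
147/16 < 1369/48 ⇒ no cruise
v_peak = √(147/16·3) = √(441/16) = 21/4
t_a = (21/4)/3 = 7/4; t_c = 0
T = 2·7/4 = 7/2

t_a=7/4 t_c=0 v_peak=21/4 T=7/2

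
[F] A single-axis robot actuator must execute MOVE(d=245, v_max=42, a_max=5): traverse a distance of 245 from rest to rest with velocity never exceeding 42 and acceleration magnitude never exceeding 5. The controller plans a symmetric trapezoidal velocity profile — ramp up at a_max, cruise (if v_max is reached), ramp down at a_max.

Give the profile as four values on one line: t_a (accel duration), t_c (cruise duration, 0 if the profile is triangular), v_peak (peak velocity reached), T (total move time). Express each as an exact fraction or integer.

t_a=7 t_c=0 v_peak=35 T=14

vₘ²/aₘ = 42²/5 = 1764/5
245 < 1764/5 so t_c = 0
v_peak = √(245·5) = √1225 = 35
t_a = 35/5 = 7; t_c = 0
T = 2·7 = 14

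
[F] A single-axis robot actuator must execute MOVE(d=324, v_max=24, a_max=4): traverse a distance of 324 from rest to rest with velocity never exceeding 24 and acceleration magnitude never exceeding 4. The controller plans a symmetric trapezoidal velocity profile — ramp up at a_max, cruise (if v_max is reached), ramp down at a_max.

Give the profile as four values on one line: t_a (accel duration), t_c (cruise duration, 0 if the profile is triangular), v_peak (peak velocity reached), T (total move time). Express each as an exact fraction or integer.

v_max²/a_max = 24²/4 = 144
324 ≥ 144 so v_max reached
t_a = 24/4 = 6; v_peak = 24
d_cruise = 324 − 144 = 180; t_c = 180/24 = 15/2
T = 2·6 + 15/2 = 39/2

t_a=6 t_c=15/2 v_peak=24 T=39/2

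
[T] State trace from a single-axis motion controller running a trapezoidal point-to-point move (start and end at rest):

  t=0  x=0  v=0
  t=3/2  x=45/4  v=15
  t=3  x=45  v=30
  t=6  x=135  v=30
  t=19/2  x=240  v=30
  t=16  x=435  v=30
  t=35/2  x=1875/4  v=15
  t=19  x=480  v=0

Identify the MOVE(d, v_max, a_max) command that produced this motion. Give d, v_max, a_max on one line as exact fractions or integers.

final state: t=19, x=480, v=0 → d = 480
a_max = (15−0)/(3/2−0) = 10
max v = 30 over t∈[3,16] → v_max = 30
check: 30·(3+13) = 480 ✓

d=480 v_max=30 a_max=10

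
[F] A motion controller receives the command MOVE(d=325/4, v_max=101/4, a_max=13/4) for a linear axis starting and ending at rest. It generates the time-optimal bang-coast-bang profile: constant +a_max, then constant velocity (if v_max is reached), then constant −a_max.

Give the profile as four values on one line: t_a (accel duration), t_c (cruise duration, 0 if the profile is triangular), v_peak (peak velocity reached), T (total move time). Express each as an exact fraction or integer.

v_max²/a_max = (101/4)²/(13/4) = 10201/52
325/4 < 10201/52 so t_c = 0
v_peak = √(325/4·13/4) = √(4225/16) = 65/4
t_a = (65/4)/(13/4) = 5; t_c = 0
T = 2·5 = 10

t_a=5 t_c=0 v_peak=65/4 T=10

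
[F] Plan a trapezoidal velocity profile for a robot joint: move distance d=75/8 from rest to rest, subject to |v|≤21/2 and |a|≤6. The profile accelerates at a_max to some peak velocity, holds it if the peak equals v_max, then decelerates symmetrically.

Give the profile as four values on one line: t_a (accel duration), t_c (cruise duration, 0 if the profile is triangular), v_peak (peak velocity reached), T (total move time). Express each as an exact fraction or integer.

t_a=5/4 t_c=0 v_peak=15/2 T=5/2

(v_max)²/a_max = (21/2)²/6 = 147/8
75/8 < 147/8 ⇒ no cruise
v_peak = √(75/8·6) = √(225/4) = 15/2
t_a = (15/2)/6 = 5/4; t_c = 0
T = 2·5/4 = 5/2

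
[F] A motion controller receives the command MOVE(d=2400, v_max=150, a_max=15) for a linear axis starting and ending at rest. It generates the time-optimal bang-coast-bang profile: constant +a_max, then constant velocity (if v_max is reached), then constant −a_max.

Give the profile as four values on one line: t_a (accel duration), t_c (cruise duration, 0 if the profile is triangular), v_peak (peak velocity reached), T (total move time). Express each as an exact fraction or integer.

t_a=10 t_c=6 v_peak=150 T=26

vₘ²/aₘ = 150²/15 = 1500
2400 ≥ 1500 ⇒ cruise phase
t_a = 150/15 = 10; v_peak = 150
d_cruise = 2400 − 1500 = 900; t_c = 900/150 = 6
T = 2·10 + 6 = 26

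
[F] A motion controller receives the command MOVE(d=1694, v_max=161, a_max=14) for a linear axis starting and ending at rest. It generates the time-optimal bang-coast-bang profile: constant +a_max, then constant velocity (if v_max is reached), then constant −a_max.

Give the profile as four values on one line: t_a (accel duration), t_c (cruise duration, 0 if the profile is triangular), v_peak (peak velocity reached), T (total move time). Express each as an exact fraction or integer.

vₘ²/aₘ = 161²/14 = 3703/2
1694 < 3703/2 so t_c = 0
v_peak = √(1694·14) = √23716 = 154
t_a = 154/14 = 11; t_c = 0
T = 2·11 = 22

t_a=11 t_c=0 v_peak=154 T=22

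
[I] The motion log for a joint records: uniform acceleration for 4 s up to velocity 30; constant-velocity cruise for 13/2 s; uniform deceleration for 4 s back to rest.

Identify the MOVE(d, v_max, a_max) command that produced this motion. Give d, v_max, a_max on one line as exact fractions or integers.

d=315 v_max=30 a_max=15/2

a_max = 30/4 = 15/2
d_a = ½·30·4 = 60; d_c = 30·13/2 = 195
d = 2·60 + 195 = 315
t_c = 13/2 > 0 ⇒ limit active, v_max = 30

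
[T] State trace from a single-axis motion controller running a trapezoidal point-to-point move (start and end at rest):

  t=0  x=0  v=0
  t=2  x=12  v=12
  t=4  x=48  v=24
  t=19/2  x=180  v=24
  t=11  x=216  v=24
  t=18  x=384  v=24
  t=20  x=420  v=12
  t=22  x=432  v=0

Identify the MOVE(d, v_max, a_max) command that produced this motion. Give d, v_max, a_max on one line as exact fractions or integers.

final state: t=22, x=432, v=0 → d = 432
a_max = (12−0)/(2−0) = 6
max v = 24 over t∈[4,18] → v_max = 24
check: 24·(4+14) = 432 ✓

d=432 v_max=24 a_max=6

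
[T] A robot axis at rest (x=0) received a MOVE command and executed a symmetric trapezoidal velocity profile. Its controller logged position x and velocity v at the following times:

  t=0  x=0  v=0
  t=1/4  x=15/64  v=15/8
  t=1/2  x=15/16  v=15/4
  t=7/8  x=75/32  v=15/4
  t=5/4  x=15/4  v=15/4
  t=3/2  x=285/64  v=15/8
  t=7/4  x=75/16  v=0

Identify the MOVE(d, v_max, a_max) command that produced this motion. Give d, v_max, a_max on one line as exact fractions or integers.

d=75/16 v_max=15/4 a_max=15/2

final state: t=7/4, x=75/16, v=0 → d = 75/16
a_max = (15/8−0)/(1/4−0) = 15/2
max v = 15/4 over t∈[1/2,5/4] → v_max = 15/4
check: 15/4·(1/2+3/4) = 75/16 ✓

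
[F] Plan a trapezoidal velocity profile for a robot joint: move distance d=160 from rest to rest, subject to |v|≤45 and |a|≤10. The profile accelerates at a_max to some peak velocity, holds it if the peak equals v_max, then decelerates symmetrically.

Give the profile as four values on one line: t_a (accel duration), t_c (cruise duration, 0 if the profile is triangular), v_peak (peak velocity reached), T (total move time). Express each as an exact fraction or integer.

t_a=4 t_c=0 v_peak=40 T=8

(v_max)²/a_max = 45²/10 = 405/2
160 < 405/2 so t_c = 0
v_peak = √(160·10) = √1600 = 40
t_a = 40/10 = 4; t_c = 0
T = 2·4 = 8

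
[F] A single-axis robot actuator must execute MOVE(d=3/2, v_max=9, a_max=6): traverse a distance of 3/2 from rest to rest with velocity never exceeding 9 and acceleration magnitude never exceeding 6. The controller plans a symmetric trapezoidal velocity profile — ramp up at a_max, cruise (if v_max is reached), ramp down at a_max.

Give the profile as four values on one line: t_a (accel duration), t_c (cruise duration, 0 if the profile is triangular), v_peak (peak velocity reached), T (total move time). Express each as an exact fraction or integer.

vₘ²/aₘ = 9²/6 = 27/2
3/2 < 27/2 → triangular
v_peak = √(3/2·6) = √9 = 3
t_a = 3/6 = 1/2; t_c = 0
T = 2·1/2 = 1

t_a=1/2 t_c=0 v_peak=3 T=1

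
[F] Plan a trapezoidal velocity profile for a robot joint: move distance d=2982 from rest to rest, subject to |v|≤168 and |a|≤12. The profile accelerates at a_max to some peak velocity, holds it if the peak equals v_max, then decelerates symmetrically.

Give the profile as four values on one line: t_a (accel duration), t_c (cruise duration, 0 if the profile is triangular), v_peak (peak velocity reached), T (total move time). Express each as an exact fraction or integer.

vₘ²/aₘ = 168²/12 = 2352
2982 ≥ 2352 so v_max reached
t_a = 168/12 = 14; v_peak = 168
d_cruise = 2982 − 2352 = 630; t_c = 630/168 = 15/4
T = 2·14 + 15/4 = 127/4

t_a=14 t_c=15/4 v_peak=168 T=127/4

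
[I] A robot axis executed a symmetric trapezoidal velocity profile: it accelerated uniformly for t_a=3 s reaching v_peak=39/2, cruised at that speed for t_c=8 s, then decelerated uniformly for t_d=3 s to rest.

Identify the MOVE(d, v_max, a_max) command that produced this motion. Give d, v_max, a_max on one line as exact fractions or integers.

a_max = (39/2)/3 = 13/2
d_a = ½·39/2·3 = 117/4; d_c = 39/2·8 = 156
d = 2·117/4 + 156 = 429/2
t_c = 8 > 0 so v_max = 39/2

d=429/2 v_max=39/2 a_max=13/2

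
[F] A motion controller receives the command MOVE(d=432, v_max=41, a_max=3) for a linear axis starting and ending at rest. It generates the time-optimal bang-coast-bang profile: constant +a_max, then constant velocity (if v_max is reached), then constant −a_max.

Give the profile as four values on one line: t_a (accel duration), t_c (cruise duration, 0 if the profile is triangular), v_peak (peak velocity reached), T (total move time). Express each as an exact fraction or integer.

vₘ²/aₘ = 41²/3 = 1681/3
432 < 1681/3 → triangular
v_peak = √(432·3) = √1296 = 36
t_a = 36/3 = 12; t_c = 0
T = 2·12 = 24

t_a=12 t_c=0 v_peak=36 T=24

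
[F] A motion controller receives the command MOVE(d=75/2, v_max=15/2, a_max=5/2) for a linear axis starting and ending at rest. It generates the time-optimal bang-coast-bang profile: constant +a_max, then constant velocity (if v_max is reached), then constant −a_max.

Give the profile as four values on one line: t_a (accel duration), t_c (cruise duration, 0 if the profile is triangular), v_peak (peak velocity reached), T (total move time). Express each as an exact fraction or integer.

t_a=3 t_c=2 v_peak=15/2 T=8

vₘ²/aₘ = (15/2)²/(5/2) = 45/2
75/2 ≥ 45/2 → trapezoidal
t_a = (15/2)/(5/2) = 3; v_peak = 15/2
d_cruise = 75/2 − 45/2 = 15; t_c = 15/(15/2) = 2
T = 2·3 + 2 = 8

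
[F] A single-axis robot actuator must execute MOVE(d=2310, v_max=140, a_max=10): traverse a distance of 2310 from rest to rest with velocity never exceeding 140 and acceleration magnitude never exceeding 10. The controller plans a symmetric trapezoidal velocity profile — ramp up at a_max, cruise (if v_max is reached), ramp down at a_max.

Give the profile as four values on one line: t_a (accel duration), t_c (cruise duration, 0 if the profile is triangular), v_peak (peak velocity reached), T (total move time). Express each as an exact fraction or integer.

vₘ²/aₘ = 140²/10 = 1960
2310 ≥ 1960 ⇒ cruise phase
t_a = 140/10 = 14; v_peak = 140
d_cruise = 2310 − 1960 = 350; t_c = 350/140 = 5/2
T = 2·14 + 5/2 = 61/2

t_a=14 t_c=5/2 v_peak=140 T=61/2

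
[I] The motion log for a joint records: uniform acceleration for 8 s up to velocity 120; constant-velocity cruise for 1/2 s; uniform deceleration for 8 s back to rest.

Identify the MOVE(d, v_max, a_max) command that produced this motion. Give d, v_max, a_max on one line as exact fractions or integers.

d=1020 v_max=120 a_max=15

a_max = 120/8 = 15
d_a = ½·120·8 = 480; d_c = 120·1/2 = 60
d = 2·480 + 60 = 1020
t_c = 1/2 > 0 → v_max = v_peak = 120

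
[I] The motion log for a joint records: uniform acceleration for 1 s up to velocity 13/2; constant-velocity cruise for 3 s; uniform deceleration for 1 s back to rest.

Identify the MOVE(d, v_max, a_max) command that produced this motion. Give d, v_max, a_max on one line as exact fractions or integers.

d=26 v_max=13/2 a_max=13/2

a_max = (13/2)/1 = 13/2
d_a = ½·13/2·1 = 13/4; d_c = 13/2·3 = 39/2
d = 2·13/4 + 39/2 = 26
t_c = 3 > 0 → v_max = v_peak = 13/2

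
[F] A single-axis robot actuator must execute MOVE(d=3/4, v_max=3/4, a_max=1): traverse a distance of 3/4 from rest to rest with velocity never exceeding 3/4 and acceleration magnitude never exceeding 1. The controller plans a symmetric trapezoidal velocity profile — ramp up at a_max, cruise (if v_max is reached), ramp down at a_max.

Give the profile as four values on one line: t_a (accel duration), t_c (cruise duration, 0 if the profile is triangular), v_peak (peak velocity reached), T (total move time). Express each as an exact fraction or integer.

t_a=3/4 t_c=1/4 v_peak=3/4 T=7/4

(v_max)²/a_max = (3/4)²/1 = 9/16
3/4 ≥ 9/16 so v_max reached
t_a = (3/4)/1 = 3/4; v_peak = 3/4
d_cruise = 3/4 − 9/16 = 3/16; t_c = (3/16)/(3/4) = 1/4
T = 2·3/4 + 1/4 = 7/4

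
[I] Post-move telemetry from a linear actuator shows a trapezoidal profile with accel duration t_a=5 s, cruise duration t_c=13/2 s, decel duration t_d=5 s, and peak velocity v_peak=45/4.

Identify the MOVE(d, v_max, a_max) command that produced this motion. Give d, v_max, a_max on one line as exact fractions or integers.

a_max = (45/4)/5 = 9/4
d_a = ½·45/4·5 = 225/8; d_c = 45/4·13/2 = 585/8
d = 2·225/8 + 585/8 = 1035/8
t_c = 13/2 > 0 so v_max = 45/4

d=1035/8 v_max=45/4 a_max=9/4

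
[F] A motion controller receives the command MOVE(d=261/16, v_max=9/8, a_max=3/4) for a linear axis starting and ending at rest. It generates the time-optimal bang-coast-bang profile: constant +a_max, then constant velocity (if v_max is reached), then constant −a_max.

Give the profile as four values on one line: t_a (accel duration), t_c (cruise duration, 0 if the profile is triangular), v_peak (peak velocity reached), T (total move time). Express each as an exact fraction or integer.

(v_max)²/a_max = (9/8)²/(3/4) = 27/16
261/16 ≥ 27/16 ⇒ cruise phase
t_a = (9/8)/(3/4) = 3/2; v_peak = 9/8
d_cruise = 261/16 − 27/16 = 117/8; t_c = (117/8)/(9/8) = 13
T = 2·3/2 + 13 = 16

t_a=3/2 t_c=13 v_peak=9/8 T=16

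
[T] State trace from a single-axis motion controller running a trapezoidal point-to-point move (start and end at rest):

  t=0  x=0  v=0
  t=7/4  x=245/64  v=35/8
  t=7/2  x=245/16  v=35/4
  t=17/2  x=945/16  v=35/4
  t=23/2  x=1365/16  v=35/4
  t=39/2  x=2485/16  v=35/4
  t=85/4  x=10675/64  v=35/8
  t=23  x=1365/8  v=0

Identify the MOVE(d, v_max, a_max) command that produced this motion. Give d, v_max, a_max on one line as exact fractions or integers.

final state: t=23, x=1365/8, v=0 → d = 1365/8
a_max = (35/8−0)/(7/4−0) = 5/2
max v = 35/4 over t∈[7/2,39/2] → v_max = 35/4
check: 35/4·(7/2+16) = 1365/8 ✓

d=1365/8 v_max=35/4 a_max=5/2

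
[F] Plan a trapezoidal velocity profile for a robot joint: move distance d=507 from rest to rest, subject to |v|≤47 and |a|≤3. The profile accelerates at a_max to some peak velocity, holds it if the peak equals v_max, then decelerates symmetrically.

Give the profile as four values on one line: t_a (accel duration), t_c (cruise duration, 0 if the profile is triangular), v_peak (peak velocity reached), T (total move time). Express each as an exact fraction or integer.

v_max²/a_max = 47²/3 = 2209/3
507 < 2209/3 so t_c = 0
v_peak = √(507·3) = √1521 = 39
t_a = 39/3 = 13; t_c = 0
T = 2·13 = 26

t_a=13 t_c=0 v_peak=39 T=26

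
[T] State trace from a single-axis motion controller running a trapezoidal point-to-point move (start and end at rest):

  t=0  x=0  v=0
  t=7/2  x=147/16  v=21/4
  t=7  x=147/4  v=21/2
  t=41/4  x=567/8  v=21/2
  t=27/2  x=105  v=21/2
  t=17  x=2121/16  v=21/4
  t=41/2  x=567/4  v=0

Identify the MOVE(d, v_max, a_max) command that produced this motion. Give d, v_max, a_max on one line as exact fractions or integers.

d=567/4 v_max=21/2 a_max=3/2

final state: t=41/2, x=567/4, v=0 → d = 567/4
a_max = (21/4−0)/(7/2−0) = 3/2
max v = 21/2 over t∈[7,27/2] → v_max = 21/2
check: 21/2·(7+13/2) = 567/4 ✓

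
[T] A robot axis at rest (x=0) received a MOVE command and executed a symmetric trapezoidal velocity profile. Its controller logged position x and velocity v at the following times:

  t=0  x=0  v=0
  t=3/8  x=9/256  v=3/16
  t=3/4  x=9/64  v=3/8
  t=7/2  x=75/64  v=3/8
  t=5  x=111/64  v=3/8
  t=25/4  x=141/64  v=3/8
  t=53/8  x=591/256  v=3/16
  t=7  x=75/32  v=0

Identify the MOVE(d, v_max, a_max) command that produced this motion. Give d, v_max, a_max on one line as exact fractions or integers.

final state: t=7, x=75/32, v=0 → d = 75/32
a_max = (3/16−0)/(3/8−0) = 1/2
max v = 3/8 over t∈[3/4,25/4] → v_max = 3/8
check: 3/8·(3/4+11/2) = 75/32 ✓

d=75/32 v_max=3/8 a_max=1/2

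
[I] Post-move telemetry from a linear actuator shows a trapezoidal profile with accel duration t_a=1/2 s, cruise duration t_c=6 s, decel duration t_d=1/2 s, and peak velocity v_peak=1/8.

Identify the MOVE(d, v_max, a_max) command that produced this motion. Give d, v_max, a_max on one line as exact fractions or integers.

a_max = (1/8)/(1/2) = 1/4
d_a = ½·1/8·1/2 = 1/32; d_c = 1/8·6 = 3/4
d = 2·1/32 + 3/4 = 13/16
t_c = 6 > 0 → v_max = v_peak = 1/8

d=13/16 v_max=1/8 a_max=1/4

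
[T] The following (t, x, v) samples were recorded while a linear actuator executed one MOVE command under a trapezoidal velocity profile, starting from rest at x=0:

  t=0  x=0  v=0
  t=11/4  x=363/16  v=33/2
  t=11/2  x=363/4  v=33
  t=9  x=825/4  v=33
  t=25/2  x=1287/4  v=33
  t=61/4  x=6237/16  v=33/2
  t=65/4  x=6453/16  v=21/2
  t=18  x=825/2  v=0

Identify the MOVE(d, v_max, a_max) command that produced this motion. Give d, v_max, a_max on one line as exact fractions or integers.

final state: t=18, x=825/2, v=0 → d = 825/2
a_max = (33/2−0)/(11/4−0) = 6
max v = 33 over t∈[11/2,25/2] → v_max = 33
check: 33·(11/2+7) = 825/2 ✓

d=825/2 v_max=33 a_max=6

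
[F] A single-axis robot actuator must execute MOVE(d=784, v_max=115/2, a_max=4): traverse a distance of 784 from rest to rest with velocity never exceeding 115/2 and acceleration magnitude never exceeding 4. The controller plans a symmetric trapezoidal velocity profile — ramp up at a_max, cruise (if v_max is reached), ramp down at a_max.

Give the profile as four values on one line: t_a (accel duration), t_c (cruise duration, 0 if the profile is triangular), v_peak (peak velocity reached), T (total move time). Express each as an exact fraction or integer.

v_max²/a_max = (115/2)²/4 = 13225/16
784 < 13225/16 ⇒ no cruise
v_peak = √(784·4) = √3136 = 56
t_a = 56/4 = 14; t_c = 0
T = 2·14 = 28

t_a=14 t_c=0 v_peak=56 T=28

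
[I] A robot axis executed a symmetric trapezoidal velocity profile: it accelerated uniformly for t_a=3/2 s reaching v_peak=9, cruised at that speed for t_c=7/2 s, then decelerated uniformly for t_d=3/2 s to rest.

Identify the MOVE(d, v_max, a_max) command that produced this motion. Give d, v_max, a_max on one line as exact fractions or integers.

d=45 v_max=9 a_max=6

a_max = 9/(3/2) = 6
d_a = ½·9·3/2 = 27/4; d_c = 9·7/2 = 63/2
d = 2·27/4 + 63/2 = 45
t_c = 7/2 > 0 → v_max = v_peak = 9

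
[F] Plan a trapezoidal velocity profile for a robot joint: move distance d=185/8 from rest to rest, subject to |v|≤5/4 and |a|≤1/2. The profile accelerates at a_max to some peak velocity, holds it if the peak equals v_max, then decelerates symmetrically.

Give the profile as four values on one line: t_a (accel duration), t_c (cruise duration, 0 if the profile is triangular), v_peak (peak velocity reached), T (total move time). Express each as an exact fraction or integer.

v_max²/a_max = (5/4)²/(1/2) = 25/8
185/8 ≥ 25/8 ⇒ cruise phase
t_a = (5/4)/(1/2) = 5/2; v_peak = 5/4
d_cruise = 185/8 − 25/8 = 20; t_c = 20/(5/4) = 16
T = 2·5/2 + 16 = 21

t_a=5/2 t_c=16 v_peak=5/4 T=21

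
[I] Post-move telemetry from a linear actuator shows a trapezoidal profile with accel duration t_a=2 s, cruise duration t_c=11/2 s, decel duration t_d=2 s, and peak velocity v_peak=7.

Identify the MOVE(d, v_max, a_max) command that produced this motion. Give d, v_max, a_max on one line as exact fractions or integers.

a_max = 7/2
d_a = ½·7·2 = 7; d_c = 7·11/2 = 77/2
d = 2·7 + 77/2 = 105/2
t_c = 11/2 > 0 so v_max = 7

d=105/2 v_max=7 a_max=7/2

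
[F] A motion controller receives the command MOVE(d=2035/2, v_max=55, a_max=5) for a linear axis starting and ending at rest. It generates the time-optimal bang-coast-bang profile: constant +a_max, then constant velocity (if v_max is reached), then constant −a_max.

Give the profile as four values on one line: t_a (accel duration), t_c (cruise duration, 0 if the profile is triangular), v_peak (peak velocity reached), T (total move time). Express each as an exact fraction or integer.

t_a=11 t_c=15/2 v_peak=55 T=59/2

vₘ²/aₘ = 55²/5 = 605
2035/2 ≥ 605 → trapezoidal
t_a = 55/5 = 11; v_peak = 55
d_cruise = 2035/2 − 605 = 825/2; t_c = (825/2)/55 = 15/2
T = 2·11 + 15/2 = 59/2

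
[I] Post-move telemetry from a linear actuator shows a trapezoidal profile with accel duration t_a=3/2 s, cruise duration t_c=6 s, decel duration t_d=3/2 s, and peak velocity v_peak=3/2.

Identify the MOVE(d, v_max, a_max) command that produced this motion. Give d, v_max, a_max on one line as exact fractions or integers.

d=45/4 v_max=3/2 a_max=1

a_max = (3/2)/(3/2) = 1
d_a = ½·3/2·3/2 = 9/8; d_c = 3/2·6 = 9
d = 2·9/8 + 9 = 45/4
t_c = 6 > 0 so v_max = 3/2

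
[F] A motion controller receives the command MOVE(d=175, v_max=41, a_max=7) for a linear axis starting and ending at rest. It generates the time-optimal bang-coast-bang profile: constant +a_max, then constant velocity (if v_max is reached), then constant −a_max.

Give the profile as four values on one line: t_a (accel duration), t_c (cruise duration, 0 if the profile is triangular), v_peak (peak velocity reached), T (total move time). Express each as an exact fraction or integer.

(v_max)²/a_max = 41²/7 = 1681/7
175 < 1681/7 so t_c = 0
v_peak = √(175·7) = √1225 = 35
t_a = 35/7 = 5; t_c = 0
T = 2·5 = 10

t_a=5 t_c=0 v_peak=35 T=10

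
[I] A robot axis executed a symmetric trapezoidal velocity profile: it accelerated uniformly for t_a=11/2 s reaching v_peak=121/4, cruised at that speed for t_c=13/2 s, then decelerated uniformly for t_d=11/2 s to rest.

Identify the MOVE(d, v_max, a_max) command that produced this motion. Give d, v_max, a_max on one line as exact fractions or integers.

a_max = (121/4)/(11/2) = 11/2
d_a = ½·121/4·11/2 = 1331/16; d_c = 121/4·13/2 = 1573/8
d = 2·1331/16 + 1573/8 = 363
t_c = 13/2 > 0 → v_max = v_peak = 121/4

d=363 v_max=121/4 a_max=11/2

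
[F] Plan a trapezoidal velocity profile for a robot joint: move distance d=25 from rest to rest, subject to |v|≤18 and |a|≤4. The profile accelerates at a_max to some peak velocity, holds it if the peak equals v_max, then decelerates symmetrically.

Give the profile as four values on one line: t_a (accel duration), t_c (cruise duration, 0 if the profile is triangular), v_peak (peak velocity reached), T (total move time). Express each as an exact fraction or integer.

(v_max)²/a_max = 18²/4 = 81
25 < 81 → triangular
v_peak = √(25·4) = √100 = 10
t_a = 10/4 = 5/2; t_c = 0
T = 2·5/2 = 5

t_a=5/2 t_c=0 v_peak=10 T=5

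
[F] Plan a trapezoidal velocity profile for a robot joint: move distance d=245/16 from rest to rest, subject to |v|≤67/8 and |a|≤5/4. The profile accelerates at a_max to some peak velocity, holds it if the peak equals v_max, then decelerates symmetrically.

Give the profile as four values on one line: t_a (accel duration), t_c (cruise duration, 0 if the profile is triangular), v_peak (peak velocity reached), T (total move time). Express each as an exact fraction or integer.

v_max²/a_max = (67/8)²/(5/4) = 4489/80
245/16 < 4489/80 ⇒ no cruise
v_peak = √(245/16·5/4) = √(1225/64) = 35/8
t_a = (35/8)/(5/4) = 7/2; t_c = 0
T = 2·7/2 = 7

t_a=7/2 t_c=0 v_peak=35/8 T=7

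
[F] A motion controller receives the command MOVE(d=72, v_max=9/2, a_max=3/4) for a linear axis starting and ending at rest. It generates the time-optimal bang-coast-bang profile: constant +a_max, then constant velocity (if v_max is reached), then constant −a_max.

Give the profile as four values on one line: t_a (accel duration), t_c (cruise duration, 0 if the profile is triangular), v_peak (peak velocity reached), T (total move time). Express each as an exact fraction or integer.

t_a=6 t_c=10 v_peak=9/2 T=22

vₘ²/aₘ = (9/2)²/(3/4) = 27
72 ≥ 27 → trapezoidal
t_a = (9/2)/(3/4) = 6; v_peak = 9/2
d_cruise = 72 − 27 = 45; t_c = 45/(9/2) = 10
T = 2·6 + 10 = 22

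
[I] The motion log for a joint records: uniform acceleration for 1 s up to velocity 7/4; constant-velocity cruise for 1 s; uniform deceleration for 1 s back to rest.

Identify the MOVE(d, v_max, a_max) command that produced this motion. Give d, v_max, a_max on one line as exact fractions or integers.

d=7/2 v_max=7/4 a_max=7/4

a_max = (7/4)/1 = 7/4
d_a = ½·7/4·1 = 7/8; d_c = 7/4·1 = 7/4
d = 2·7/8 + 7/4 = 7/2
t_c = 1 > 0 so v_max = 7/4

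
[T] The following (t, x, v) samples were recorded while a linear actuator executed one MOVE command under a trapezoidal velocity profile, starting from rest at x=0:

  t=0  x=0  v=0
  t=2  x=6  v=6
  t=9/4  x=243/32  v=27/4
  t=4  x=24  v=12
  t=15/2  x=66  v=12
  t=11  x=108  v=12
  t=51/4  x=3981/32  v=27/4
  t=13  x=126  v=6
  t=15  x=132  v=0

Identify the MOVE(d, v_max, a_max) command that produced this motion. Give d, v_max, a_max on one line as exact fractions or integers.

d=132 v_max=12 a_max=3

final state: t=15, x=132, v=0 → d = 132
a_max = (6−0)/(2−0) = 3
max v = 12 over t∈[4,11] → v_max = 12
check: 12·(4+7) = 132 ✓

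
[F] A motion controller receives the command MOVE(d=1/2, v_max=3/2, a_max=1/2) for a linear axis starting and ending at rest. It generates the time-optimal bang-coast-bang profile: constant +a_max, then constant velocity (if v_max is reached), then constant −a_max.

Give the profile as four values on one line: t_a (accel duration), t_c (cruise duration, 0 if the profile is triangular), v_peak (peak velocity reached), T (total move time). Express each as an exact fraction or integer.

t_a=1 t_c=0 v_peak=1/2 T=2

(v_max)²/a_max = (3/2)²/(1/2) = 9/2
1/2 < 9/2 → triangular
v_peak = √(1/2·1/2) = √(1/4) = 1/2
t_a = (1/2)/(1/2) = 1; t_c = 0
T = 2·1 = 2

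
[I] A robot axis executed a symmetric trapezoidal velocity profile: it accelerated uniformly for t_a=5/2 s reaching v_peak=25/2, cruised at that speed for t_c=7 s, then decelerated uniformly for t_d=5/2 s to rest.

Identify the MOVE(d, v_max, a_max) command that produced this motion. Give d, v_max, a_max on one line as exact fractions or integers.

d=475/4 v_max=25/2 a_max=5

a_max = (25/2)/(5/2) = 5
d_a = ½·25/2·5/2 = 125/8; d_c = 25/2·7 = 175/2
d = 2·125/8 + 175/2 = 475/4
t_c = 7 > 0 ⇒ limit active, v_max = 25/2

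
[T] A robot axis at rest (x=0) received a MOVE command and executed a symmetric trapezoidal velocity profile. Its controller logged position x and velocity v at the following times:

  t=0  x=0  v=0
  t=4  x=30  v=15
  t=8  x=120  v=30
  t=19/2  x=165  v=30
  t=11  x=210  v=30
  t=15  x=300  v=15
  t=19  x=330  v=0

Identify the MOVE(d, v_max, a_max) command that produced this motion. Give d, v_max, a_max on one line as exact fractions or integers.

d=330 v_max=30 a_max=15/4

final state: t=19, x=330, v=0 → d = 330
a_max = (15−0)/(4−0) = 15/4
max v = 30 over t∈[8,11] → v_max = 30
check: 30·(8+3) = 330 ✓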